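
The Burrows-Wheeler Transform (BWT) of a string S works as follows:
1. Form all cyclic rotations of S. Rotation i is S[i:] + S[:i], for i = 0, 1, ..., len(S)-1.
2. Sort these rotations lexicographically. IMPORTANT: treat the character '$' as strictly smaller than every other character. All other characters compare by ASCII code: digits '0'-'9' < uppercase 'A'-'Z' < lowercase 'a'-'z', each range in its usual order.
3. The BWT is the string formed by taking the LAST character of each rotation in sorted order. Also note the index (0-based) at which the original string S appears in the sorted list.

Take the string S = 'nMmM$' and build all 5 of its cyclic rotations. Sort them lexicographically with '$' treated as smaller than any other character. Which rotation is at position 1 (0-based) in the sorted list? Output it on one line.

Answer: M$nMm

Derivation:
All 5 rotations (rotation i = S[i:]+S[:i]):
  rot[0] = nMmM$
  rot[1] = MmM$n
  rot[2] = mM$nM
  rot[3] = M$nMm
  rot[4] = $nMmM
Sorted (with $ < everything):
  sorted[0] = $nMmM
  sorted[1] = M$nMm
  sorted[2] = MmM$n
  sorted[3] = mM$nM
  sorted[4] = nMmM$
sorted[1] = M$nMm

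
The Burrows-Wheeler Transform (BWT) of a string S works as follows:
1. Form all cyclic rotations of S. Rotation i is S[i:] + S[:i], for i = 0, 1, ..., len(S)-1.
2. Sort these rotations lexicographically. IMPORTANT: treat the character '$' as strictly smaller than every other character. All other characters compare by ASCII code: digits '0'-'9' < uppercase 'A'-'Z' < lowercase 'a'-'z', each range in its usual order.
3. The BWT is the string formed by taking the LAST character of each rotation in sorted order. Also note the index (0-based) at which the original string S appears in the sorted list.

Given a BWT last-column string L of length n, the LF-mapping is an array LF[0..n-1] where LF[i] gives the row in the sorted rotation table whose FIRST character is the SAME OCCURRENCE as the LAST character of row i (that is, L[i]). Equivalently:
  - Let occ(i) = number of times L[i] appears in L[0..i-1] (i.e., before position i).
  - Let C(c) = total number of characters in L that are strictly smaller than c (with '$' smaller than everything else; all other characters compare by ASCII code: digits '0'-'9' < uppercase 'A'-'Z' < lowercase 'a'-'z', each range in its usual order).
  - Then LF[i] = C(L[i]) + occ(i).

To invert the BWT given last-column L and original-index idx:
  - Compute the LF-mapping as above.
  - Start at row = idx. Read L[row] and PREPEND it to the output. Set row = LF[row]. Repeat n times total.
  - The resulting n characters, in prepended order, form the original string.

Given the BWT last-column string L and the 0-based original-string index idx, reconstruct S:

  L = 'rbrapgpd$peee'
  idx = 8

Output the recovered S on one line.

Answer: pepperbadger$

Derivation:
LF mapping: 11 2 12 1 8 7 9 3 0 10 4 5 6
Walk LF starting at row 8, prepending L[row]:
  step 1: row=8, L[8]='$', prepend. Next row=LF[8]=0
  step 2: row=0, L[0]='r', prepend. Next row=LF[0]=11
  step 3: row=11, L[11]='e', prepend. Next row=LF[11]=5
  step 4: row=5, L[5]='g', prepend. Next row=LF[5]=7
  step 5: row=7, L[7]='d', prepend. Next row=LF[7]=3
  step 6: row=3, L[3]='a', prepend. Next row=LF[3]=1
  step 7: row=1, L[1]='b', prepend. Next row=LF[1]=2
  step 8: row=2, L[2]='r', prepend. Next row=LF[2]=12
  step 9: row=12, L[12]='e', prepend. Next row=LF[12]=6
  step 10: row=6, L[6]='p', prepend. Next row=LF[6]=9
  step 11: row=9, L[9]='p', prepend. Next row=LF[9]=10
  step 12: row=10, L[10]='e', prepend. Next row=LF[10]=4
  step 13: row=4, L[4]='p', prepend. Next row=LF[4]=8
Reversed output: pepperbadger$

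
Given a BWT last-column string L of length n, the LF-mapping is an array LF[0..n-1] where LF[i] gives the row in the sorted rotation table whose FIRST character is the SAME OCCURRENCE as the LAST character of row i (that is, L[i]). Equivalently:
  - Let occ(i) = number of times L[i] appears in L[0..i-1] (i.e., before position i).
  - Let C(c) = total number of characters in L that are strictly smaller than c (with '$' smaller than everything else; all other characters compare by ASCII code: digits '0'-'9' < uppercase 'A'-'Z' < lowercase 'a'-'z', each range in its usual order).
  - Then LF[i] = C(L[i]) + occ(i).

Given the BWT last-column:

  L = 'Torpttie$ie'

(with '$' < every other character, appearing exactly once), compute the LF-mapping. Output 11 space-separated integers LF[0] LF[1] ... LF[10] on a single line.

Char counts: '$':1, 'T':1, 'e':2, 'i':2, 'o':1, 'p':1, 'r':1, 't':2
C (first-col start): C('$')=0, C('T')=1, C('e')=2, C('i')=4, C('o')=6, C('p')=7, C('r')=8, C('t')=9
L[0]='T': occ=0, LF[0]=C('T')+0=1+0=1
L[1]='o': occ=0, LF[1]=C('o')+0=6+0=6
L[2]='r': occ=0, LF[2]=C('r')+0=8+0=8
L[3]='p': occ=0, LF[3]=C('p')+0=7+0=7
L[4]='t': occ=0, LF[4]=C('t')+0=9+0=9
L[5]='t': occ=1, LF[5]=C('t')+1=9+1=10
L[6]='i': occ=0, LF[6]=C('i')+0=4+0=4
L[7]='e': occ=0, LF[7]=C('e')+0=2+0=2
L[8]='$': occ=0, LF[8]=C('$')+0=0+0=0
L[9]='i': occ=1, LF[9]=C('i')+1=4+1=5
L[10]='e': occ=1, LF[10]=C('e')+1=2+1=3

Answer: 1 6 8 7 9 10 4 2 0 5 3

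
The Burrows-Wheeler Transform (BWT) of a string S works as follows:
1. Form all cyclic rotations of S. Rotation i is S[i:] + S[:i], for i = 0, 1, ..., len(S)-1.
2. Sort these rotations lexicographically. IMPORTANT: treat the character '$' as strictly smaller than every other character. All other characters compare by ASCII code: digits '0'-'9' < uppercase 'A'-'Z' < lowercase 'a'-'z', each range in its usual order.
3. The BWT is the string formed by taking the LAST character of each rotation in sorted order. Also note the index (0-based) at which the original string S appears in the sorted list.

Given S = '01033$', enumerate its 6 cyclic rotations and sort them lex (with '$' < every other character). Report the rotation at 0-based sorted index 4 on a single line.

Answer: 3$0103

Derivation:
All 6 rotations (rotation i = S[i:]+S[:i]):
  rot[0] = 01033$
  rot[1] = 1033$0
  rot[2] = 033$01
  rot[3] = 33$010
  rot[4] = 3$0103
  rot[5] = $01033
Sorted (with $ < everything):
  sorted[0] = $01033
  sorted[1] = 01033$
  sorted[2] = 033$01
  sorted[3] = 1033$0
  sorted[4] = 3$0103
  sorted[5] = 33$010
sorted[4] = 3$0103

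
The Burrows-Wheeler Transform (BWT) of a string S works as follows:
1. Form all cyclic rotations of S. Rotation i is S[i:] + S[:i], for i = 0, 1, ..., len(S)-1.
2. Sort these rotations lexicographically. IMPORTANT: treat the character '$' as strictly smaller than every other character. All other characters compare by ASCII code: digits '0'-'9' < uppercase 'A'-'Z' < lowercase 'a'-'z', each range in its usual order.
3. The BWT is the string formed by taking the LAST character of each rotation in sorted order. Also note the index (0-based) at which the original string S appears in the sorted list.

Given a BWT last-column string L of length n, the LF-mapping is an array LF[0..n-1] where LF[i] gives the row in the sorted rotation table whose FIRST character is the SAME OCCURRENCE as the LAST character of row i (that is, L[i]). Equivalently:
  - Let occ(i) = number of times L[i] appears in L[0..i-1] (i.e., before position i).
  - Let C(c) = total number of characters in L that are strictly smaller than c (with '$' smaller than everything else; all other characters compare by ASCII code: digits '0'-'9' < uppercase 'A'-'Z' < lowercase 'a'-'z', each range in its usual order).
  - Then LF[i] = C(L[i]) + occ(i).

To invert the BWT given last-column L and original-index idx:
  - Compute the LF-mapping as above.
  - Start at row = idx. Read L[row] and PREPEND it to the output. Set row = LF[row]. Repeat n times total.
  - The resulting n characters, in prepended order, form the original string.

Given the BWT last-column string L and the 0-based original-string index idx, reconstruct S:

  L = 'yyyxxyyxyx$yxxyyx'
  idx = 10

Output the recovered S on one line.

LF mapping: 8 9 10 1 2 11 12 3 13 4 0 14 5 6 15 16 7
Walk LF starting at row 10, prepending L[row]:
  step 1: row=10, L[10]='$', prepend. Next row=LF[10]=0
  step 2: row=0, L[0]='y', prepend. Next row=LF[0]=8
  step 3: row=8, L[8]='y', prepend. Next row=LF[8]=13
  step 4: row=13, L[13]='x', prepend. Next row=LF[13]=6
  step 5: row=6, L[6]='y', prepend. Next row=LF[6]=12
  step 6: row=12, L[12]='x', prepend. Next row=LF[12]=5
  step 7: row=5, L[5]='y', prepend. Next row=LF[5]=11
  step 8: row=11, L[11]='y', prepend. Next row=LF[11]=14
  step 9: row=14, L[14]='y', prepend. Next row=LF[14]=15
  step 10: row=15, L[15]='y', prepend. Next row=LF[15]=16
  step 11: row=16, L[16]='x', prepend. Next row=LF[16]=7
  step 12: row=7, L[7]='x', prepend. Next row=LF[7]=3
  step 13: row=3, L[3]='x', prepend. Next row=LF[3]=1
  step 14: row=1, L[1]='y', prepend. Next row=LF[1]=9
  step 15: row=9, L[9]='x', prepend. Next row=LF[9]=4
  step 16: row=4, L[4]='x', prepend. Next row=LF[4]=2
  step 17: row=2, L[2]='y', prepend. Next row=LF[2]=10
Reversed output: yxxyxxxyyyyxyxyy$

Answer: yxxyxxxyyyyxyxyy$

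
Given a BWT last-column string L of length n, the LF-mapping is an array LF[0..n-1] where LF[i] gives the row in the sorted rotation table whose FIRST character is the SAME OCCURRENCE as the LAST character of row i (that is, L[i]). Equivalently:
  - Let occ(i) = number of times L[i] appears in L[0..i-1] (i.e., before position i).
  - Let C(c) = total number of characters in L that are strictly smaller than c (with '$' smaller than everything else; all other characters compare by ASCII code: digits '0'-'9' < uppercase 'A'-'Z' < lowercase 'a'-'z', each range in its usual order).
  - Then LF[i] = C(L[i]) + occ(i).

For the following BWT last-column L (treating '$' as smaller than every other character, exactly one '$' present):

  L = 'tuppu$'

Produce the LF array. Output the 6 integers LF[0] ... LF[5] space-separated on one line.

Char counts: '$':1, 'p':2, 't':1, 'u':2
C (first-col start): C('$')=0, C('p')=1, C('t')=3, C('u')=4
L[0]='t': occ=0, LF[0]=C('t')+0=3+0=3
L[1]='u': occ=0, LF[1]=C('u')+0=4+0=4
L[2]='p': occ=0, LF[2]=C('p')+0=1+0=1
L[3]='p': occ=1, LF[3]=C('p')+1=1+1=2
L[4]='u': occ=1, LF[4]=C('u')+1=4+1=5
L[5]='$': occ=0, LF[5]=C('$')+0=0+0=0

Answer: 3 4 1 2 5 0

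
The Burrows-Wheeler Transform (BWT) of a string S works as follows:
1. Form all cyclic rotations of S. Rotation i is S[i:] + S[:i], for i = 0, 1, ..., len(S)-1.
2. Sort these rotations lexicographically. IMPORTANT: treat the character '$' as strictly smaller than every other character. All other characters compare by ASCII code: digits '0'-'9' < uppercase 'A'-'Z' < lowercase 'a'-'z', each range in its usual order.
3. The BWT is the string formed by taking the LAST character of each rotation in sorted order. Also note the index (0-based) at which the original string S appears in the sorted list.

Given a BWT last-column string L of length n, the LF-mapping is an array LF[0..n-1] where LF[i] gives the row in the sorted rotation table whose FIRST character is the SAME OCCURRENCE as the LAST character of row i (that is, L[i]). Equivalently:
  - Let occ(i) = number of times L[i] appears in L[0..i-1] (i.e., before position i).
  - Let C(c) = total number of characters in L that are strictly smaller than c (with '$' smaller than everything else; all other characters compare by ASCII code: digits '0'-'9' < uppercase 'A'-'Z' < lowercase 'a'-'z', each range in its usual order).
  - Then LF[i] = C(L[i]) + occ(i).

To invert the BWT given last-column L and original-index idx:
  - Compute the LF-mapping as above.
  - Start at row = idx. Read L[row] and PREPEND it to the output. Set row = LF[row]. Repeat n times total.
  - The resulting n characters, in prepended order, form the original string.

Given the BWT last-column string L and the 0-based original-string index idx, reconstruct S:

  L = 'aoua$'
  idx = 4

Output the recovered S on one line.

Answer: uaoa$

Derivation:
LF mapping: 1 3 4 2 0
Walk LF starting at row 4, prepending L[row]:
  step 1: row=4, L[4]='$', prepend. Next row=LF[4]=0
  step 2: row=0, L[0]='a', prepend. Next row=LF[0]=1
  step 3: row=1, L[1]='o', prepend. Next row=LF[1]=3
  step 4: row=3, L[3]='a', prepend. Next row=LF[3]=2
  step 5: row=2, L[2]='u', prepend. Next row=LF[2]=4
Reversed output: uaoa$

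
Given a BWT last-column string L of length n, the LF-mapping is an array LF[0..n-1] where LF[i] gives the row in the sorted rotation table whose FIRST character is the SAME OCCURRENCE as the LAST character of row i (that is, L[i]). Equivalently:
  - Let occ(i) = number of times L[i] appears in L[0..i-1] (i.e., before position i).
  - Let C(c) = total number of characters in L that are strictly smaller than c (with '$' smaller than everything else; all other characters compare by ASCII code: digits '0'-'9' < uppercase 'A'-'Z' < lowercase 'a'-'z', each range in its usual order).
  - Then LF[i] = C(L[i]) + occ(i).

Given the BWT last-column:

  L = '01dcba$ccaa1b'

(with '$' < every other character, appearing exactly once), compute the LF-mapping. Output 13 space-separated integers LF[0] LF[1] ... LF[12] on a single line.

Char counts: '$':1, '0':1, '1':2, 'a':3, 'b':2, 'c':3, 'd':1
C (first-col start): C('$')=0, C('0')=1, C('1')=2, C('a')=4, C('b')=7, C('c')=9, C('d')=12
L[0]='0': occ=0, LF[0]=C('0')+0=1+0=1
L[1]='1': occ=0, LF[1]=C('1')+0=2+0=2
L[2]='d': occ=0, LF[2]=C('d')+0=12+0=12
L[3]='c': occ=0, LF[3]=C('c')+0=9+0=9
L[4]='b': occ=0, LF[4]=C('b')+0=7+0=7
L[5]='a': occ=0, LF[5]=C('a')+0=4+0=4
L[6]='$': occ=0, LF[6]=C('$')+0=0+0=0
L[7]='c': occ=1, LF[7]=C('c')+1=9+1=10
L[8]='c': occ=2, LF[8]=C('c')+2=9+2=11
L[9]='a': occ=1, LF[9]=C('a')+1=4+1=5
L[10]='a': occ=2, LF[10]=C('a')+2=4+2=6
L[11]='1': occ=1, LF[11]=C('1')+1=2+1=3
L[12]='b': occ=1, LF[12]=C('b')+1=7+1=8

Answer: 1 2 12 9 7 4 0 10 11 5 6 3 8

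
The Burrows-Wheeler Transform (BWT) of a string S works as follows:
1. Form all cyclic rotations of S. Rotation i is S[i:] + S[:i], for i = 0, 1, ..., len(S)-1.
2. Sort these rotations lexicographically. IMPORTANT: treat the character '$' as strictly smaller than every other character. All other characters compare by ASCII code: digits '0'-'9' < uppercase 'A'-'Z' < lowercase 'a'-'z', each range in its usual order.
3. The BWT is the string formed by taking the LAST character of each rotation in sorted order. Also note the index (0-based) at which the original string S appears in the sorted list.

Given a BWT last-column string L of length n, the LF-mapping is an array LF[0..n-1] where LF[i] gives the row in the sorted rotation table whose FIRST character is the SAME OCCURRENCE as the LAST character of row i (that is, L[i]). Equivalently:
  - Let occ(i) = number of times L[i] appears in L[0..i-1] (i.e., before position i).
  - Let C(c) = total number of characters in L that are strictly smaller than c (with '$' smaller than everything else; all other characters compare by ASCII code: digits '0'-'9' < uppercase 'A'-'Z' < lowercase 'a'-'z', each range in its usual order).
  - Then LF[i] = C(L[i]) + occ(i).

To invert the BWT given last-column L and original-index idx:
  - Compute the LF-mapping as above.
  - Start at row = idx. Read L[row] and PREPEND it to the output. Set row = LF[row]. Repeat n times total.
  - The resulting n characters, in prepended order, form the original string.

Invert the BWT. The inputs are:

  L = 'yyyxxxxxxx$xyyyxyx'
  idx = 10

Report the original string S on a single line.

Answer: xyyyyxxxxxyyxxxxy$

Derivation:
LF mapping: 11 12 13 1 2 3 4 5 6 7 0 8 14 15 16 9 17 10
Walk LF starting at row 10, prepending L[row]:
  step 1: row=10, L[10]='$', prepend. Next row=LF[10]=0
  step 2: row=0, L[0]='y', prepend. Next row=LF[0]=11
  step 3: row=11, L[11]='x', prepend. Next row=LF[11]=8
  step 4: row=8, L[8]='x', prepend. Next row=LF[8]=6
  step 5: row=6, L[6]='x', prepend. Next row=LF[6]=4
  step 6: row=4, L[4]='x', prepend. Next row=LF[4]=2
  step 7: row=2, L[2]='y', prepend. Next row=LF[2]=13
  step 8: row=13, L[13]='y', prepend. Next row=LF[13]=15
  step 9: row=15, L[15]='x', prepend. Next row=LF[15]=9
  step 10: row=9, L[9]='x', prepend. Next row=LF[9]=7
  step 11: row=7, L[7]='x', prepend. Next row=LF[7]=5
  step 12: row=5, L[5]='x', prepend. Next row=LF[5]=3
  step 13: row=3, L[3]='x', prepend. Next row=LF[3]=1
  step 14: row=1, L[1]='y', prepend. Next row=LF[1]=12
  step 15: row=12, L[12]='y', prepend. Next row=LF[12]=14
  step 16: row=14, L[14]='y', prepend. Next row=LF[14]=16
  step 17: row=16, L[16]='y', prepend. Next row=LF[16]=17
  step 18: row=17, L[17]='x', prepend. Next row=LF[17]=10
Reversed output: xyyyyxxxxxyyxxxxy$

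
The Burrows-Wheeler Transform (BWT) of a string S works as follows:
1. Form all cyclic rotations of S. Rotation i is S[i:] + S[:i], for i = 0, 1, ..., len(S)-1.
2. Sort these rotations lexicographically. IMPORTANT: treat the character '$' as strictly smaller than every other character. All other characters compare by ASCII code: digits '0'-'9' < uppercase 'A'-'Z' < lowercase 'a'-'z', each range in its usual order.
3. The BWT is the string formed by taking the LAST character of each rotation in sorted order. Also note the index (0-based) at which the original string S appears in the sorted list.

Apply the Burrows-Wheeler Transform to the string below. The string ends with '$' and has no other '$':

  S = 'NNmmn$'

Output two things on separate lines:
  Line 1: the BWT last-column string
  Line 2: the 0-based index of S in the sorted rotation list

All 6 rotations (rotation i = S[i:]+S[:i]):
  rot[0] = NNmmn$
  rot[1] = Nmmn$N
  rot[2] = mmn$NN
  rot[3] = mn$NNm
  rot[4] = n$NNmm
  rot[5] = $NNmmn
Sorted (with $ < everything):
  sorted[0] = $NNmmn  (last char: 'n')
  sorted[1] = NNmmn$  (last char: '$')
  sorted[2] = Nmmn$N  (last char: 'N')
  sorted[3] = mmn$NN  (last char: 'N')
  sorted[4] = mn$NNm  (last char: 'm')
  sorted[5] = n$NNmm  (last char: 'm')
Last column: n$NNmm
Original string S is at sorted index 1

Answer: n$NNmm
1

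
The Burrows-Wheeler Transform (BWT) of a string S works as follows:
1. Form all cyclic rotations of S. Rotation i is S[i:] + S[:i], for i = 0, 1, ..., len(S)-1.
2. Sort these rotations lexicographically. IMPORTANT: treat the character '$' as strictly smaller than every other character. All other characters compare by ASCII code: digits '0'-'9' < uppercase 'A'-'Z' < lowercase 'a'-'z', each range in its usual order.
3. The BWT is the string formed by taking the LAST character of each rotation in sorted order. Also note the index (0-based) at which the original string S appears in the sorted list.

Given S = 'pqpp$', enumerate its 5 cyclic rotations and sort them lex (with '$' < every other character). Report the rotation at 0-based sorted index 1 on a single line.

All 5 rotations (rotation i = S[i:]+S[:i]):
  rot[0] = pqpp$
  rot[1] = qpp$p
  rot[2] = pp$pq
  rot[3] = p$pqp
  rot[4] = $pqpp
Sorted (with $ < everything):
  sorted[0] = $pqpp
  sorted[1] = p$pqp
  sorted[2] = pp$pq
  sorted[3] = pqpp$
  sorted[4] = qpp$p
sorted[1] = p$pqp

Answer: p$pqp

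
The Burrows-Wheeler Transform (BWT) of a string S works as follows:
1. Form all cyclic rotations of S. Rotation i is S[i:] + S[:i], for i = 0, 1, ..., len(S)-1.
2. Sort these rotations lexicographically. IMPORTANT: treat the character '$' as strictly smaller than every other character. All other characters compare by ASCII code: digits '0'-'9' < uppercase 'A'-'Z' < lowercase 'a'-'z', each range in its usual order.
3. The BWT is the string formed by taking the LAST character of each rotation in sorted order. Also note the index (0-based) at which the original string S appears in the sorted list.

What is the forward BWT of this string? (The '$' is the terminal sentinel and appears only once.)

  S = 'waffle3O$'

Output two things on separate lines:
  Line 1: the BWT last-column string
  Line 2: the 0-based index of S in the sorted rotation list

All 9 rotations (rotation i = S[i:]+S[:i]):
  rot[0] = waffle3O$
  rot[1] = affle3O$w
  rot[2] = ffle3O$wa
  rot[3] = fle3O$waf
  rot[4] = le3O$waff
  rot[5] = e3O$waffl
  rot[6] = 3O$waffle
  rot[7] = O$waffle3
  rot[8] = $waffle3O
Sorted (with $ < everything):
  sorted[0] = $waffle3O  (last char: 'O')
  sorted[1] = 3O$waffle  (last char: 'e')
  sorted[2] = O$waffle3  (last char: '3')
  sorted[3] = affle3O$w  (last char: 'w')
  sorted[4] = e3O$waffl  (last char: 'l')
  sorted[5] = ffle3O$wa  (last char: 'a')
  sorted[6] = fle3O$waf  (last char: 'f')
  sorted[7] = le3O$waff  (last char: 'f')
  sorted[8] = waffle3O$  (last char: '$')
Last column: Oe3wlaff$
Original string S is at sorted index 8

Answer: Oe3wlaff$
8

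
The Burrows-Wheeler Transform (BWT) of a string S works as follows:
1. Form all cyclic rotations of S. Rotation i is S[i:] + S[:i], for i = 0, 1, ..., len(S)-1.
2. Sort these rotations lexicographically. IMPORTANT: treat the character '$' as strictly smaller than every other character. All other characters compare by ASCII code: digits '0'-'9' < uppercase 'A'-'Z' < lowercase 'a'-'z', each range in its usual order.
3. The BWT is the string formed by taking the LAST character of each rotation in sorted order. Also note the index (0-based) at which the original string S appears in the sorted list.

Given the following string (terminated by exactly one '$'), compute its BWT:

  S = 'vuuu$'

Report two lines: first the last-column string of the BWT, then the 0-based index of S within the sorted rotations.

All 5 rotations (rotation i = S[i:]+S[:i]):
  rot[0] = vuuu$
  rot[1] = uuu$v
  rot[2] = uu$vu
  rot[3] = u$vuu
  rot[4] = $vuuu
Sorted (with $ < everything):
  sorted[0] = $vuuu  (last char: 'u')
  sorted[1] = u$vuu  (last char: 'u')
  sorted[2] = uu$vu  (last char: 'u')
  sorted[3] = uuu$v  (last char: 'v')
  sorted[4] = vuuu$  (last char: '$')
Last column: uuuv$
Original string S is at sorted index 4

Answer: uuuv$
4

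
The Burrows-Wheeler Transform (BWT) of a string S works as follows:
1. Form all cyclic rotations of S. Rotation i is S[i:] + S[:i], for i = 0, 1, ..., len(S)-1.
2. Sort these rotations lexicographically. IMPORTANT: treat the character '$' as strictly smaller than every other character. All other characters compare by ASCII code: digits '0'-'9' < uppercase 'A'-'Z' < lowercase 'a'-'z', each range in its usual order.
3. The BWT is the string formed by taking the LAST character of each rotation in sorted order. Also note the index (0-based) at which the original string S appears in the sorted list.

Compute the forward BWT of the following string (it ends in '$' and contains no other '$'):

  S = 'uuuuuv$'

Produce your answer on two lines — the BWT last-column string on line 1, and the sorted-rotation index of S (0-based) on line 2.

Answer: v$uuuuu
1

Derivation:
All 7 rotations (rotation i = S[i:]+S[:i]):
  rot[0] = uuuuuv$
  rot[1] = uuuuv$u
  rot[2] = uuuv$uu
  rot[3] = uuv$uuu
  rot[4] = uv$uuuu
  rot[5] = v$uuuuu
  rot[6] = $uuuuuv
Sorted (with $ < everything):
  sorted[0] = $uuuuuv  (last char: 'v')
  sorted[1] = uuuuuv$  (last char: '$')
  sorted[2] = uuuuv$u  (last char: 'u')
  sorted[3] = uuuv$uu  (last char: 'u')
  sorted[4] = uuv$uuu  (last char: 'u')
  sorted[5] = uv$uuuu  (last char: 'u')
  sorted[6] = v$uuuuu  (last char: 'u')
Last column: v$uuuuu
Original string S is at sorted index 1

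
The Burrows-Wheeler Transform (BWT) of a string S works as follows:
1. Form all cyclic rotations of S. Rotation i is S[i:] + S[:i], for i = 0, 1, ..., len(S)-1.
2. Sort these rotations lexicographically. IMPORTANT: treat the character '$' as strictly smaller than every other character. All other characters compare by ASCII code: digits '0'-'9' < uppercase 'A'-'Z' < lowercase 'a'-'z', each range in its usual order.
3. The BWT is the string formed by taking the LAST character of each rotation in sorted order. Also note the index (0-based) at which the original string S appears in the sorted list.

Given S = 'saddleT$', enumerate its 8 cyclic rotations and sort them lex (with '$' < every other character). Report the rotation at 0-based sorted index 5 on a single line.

Answer: eT$saddl

Derivation:
All 8 rotations (rotation i = S[i:]+S[:i]):
  rot[0] = saddleT$
  rot[1] = addleT$s
  rot[2] = ddleT$sa
  rot[3] = dleT$sad
  rot[4] = leT$sadd
  rot[5] = eT$saddl
  rot[6] = T$saddle
  rot[7] = $saddleT
Sorted (with $ < everything):
  sorted[0] = $saddleT
  sorted[1] = T$saddle
  sorted[2] = addleT$s
  sorted[3] = ddleT$sa
  sorted[4] = dleT$sad
  sorted[5] = eT$saddl
  sorted[6] = leT$sadd
  sorted[7] = saddleT$
sorted[5] = eT$saddl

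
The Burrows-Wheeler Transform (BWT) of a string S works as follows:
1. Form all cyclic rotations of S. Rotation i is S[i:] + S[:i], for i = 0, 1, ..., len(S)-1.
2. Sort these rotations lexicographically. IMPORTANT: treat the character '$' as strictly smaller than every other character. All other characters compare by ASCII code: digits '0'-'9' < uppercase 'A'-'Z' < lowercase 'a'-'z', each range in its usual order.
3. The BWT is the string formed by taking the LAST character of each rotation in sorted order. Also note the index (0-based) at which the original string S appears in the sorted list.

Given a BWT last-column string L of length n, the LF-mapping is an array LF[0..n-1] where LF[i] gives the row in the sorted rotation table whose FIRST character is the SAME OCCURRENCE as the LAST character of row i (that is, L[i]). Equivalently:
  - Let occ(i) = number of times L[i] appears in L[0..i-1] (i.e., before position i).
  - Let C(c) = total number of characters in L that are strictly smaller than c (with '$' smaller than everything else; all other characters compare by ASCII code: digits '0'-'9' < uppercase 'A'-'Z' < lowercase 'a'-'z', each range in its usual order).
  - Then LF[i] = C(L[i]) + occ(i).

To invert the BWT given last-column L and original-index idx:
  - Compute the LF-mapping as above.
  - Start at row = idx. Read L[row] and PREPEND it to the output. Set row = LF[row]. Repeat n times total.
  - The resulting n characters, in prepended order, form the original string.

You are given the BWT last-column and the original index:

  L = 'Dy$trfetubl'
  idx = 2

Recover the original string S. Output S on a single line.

Answer: butterflyD$

Derivation:
LF mapping: 1 10 0 7 6 4 3 8 9 2 5
Walk LF starting at row 2, prepending L[row]:
  step 1: row=2, L[2]='$', prepend. Next row=LF[2]=0
  step 2: row=0, L[0]='D', prepend. Next row=LF[0]=1
  step 3: row=1, L[1]='y', prepend. Next row=LF[1]=10
  step 4: row=10, L[10]='l', prepend. Next row=LF[10]=5
  step 5: row=5, L[5]='f', prepend. Next row=LF[5]=4
  step 6: row=4, L[4]='r', prepend. Next row=LF[4]=6
  step 7: row=6, L[6]='e', prepend. Next row=LF[6]=3
  step 8: row=3, L[3]='t', prepend. Next row=LF[3]=7
  step 9: row=7, L[7]='t', prepend. Next row=LF[7]=8
  step 10: row=8, L[8]='u', prepend. Next row=LF[8]=9
  step 11: row=9, L[9]='b', prepend. Next row=LF[9]=2
Reversed output: butterflyD$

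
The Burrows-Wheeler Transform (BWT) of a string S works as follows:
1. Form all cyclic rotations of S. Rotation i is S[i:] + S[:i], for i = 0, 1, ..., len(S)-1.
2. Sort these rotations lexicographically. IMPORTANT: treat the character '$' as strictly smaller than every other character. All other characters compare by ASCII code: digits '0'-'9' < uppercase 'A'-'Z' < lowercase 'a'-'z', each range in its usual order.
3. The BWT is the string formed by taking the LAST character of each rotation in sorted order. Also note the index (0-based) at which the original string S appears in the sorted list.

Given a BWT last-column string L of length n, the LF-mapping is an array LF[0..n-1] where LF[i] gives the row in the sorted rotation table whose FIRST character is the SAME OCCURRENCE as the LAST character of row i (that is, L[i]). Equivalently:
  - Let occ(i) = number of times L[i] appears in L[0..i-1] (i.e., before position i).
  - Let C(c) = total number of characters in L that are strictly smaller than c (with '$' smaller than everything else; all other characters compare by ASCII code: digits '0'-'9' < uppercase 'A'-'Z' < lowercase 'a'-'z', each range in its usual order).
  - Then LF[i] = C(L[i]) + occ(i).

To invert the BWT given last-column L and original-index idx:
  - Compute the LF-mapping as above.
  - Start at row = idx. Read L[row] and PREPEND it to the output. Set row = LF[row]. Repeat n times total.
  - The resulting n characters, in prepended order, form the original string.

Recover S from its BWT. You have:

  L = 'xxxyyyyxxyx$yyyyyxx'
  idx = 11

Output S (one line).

LF mapping: 1 2 3 9 10 11 12 4 5 13 6 0 14 15 16 17 18 7 8
Walk LF starting at row 11, prepending L[row]:
  step 1: row=11, L[11]='$', prepend. Next row=LF[11]=0
  step 2: row=0, L[0]='x', prepend. Next row=LF[0]=1
  step 3: row=1, L[1]='x', prepend. Next row=LF[1]=2
  step 4: row=2, L[2]='x', prepend. Next row=LF[2]=3
  step 5: row=3, L[3]='y', prepend. Next row=LF[3]=9
  step 6: row=9, L[9]='y', prepend. Next row=LF[9]=13
  step 7: row=13, L[13]='y', prepend. Next row=LF[13]=15
  step 8: row=15, L[15]='y', prepend. Next row=LF[15]=17
  step 9: row=17, L[17]='x', prepend. Next row=LF[17]=7
  step 10: row=7, L[7]='x', prepend. Next row=LF[7]=4
  step 11: row=4, L[4]='y', prepend. Next row=LF[4]=10
  step 12: row=10, L[10]='x', prepend. Next row=LF[10]=6
  step 13: row=6, L[6]='y', prepend. Next row=LF[6]=12
  step 14: row=12, L[12]='y', prepend. Next row=LF[12]=14
  step 15: row=14, L[14]='y', prepend. Next row=LF[14]=16
  step 16: row=16, L[16]='y', prepend. Next row=LF[16]=18
  step 17: row=18, L[18]='x', prepend. Next row=LF[18]=8
  step 18: row=8, L[8]='x', prepend. Next row=LF[8]=5
  step 19: row=5, L[5]='y', prepend. Next row=LF[5]=11
Reversed output: yxxyyyyxyxxyyyyxxx$

Answer: yxxyyyyxyxxyyyyxxx$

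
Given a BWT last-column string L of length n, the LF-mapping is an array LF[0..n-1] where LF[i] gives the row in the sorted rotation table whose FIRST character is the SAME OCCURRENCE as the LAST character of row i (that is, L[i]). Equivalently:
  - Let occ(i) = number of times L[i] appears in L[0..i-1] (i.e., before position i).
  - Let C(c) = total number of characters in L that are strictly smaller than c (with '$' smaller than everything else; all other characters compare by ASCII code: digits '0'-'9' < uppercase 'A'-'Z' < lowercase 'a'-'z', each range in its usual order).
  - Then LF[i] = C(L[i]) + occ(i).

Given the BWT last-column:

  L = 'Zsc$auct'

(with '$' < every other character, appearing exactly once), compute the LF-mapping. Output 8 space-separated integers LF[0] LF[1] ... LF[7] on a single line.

Answer: 1 5 3 0 2 7 4 6

Derivation:
Char counts: '$':1, 'Z':1, 'a':1, 'c':2, 's':1, 't':1, 'u':1
C (first-col start): C('$')=0, C('Z')=1, C('a')=2, C('c')=3, C('s')=5, C('t')=6, C('u')=7
L[0]='Z': occ=0, LF[0]=C('Z')+0=1+0=1
L[1]='s': occ=0, LF[1]=C('s')+0=5+0=5
L[2]='c': occ=0, LF[2]=C('c')+0=3+0=3
L[3]='$': occ=0, LF[3]=C('$')+0=0+0=0
L[4]='a': occ=0, LF[4]=C('a')+0=2+0=2
L[5]='u': occ=0, LF[5]=C('u')+0=7+0=7
L[6]='c': occ=1, LF[6]=C('c')+1=3+1=4
L[7]='t': occ=0, LF[7]=C('t')+0=6+0=6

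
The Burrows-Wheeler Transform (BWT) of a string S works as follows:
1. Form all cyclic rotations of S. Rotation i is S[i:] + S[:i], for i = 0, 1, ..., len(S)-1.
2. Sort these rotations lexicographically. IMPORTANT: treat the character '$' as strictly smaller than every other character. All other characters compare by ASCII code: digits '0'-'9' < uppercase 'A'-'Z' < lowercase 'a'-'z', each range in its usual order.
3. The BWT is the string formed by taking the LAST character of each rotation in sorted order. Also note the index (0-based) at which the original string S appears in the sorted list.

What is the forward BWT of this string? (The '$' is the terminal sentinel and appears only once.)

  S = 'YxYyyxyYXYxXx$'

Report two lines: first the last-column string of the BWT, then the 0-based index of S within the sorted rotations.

Answer: xYxyX$xXYYyxyY
5

Derivation:
All 14 rotations (rotation i = S[i:]+S[:i]):
  rot[0] = YxYyyxyYXYxXx$
  rot[1] = xYyyxyYXYxXx$Y
  rot[2] = YyyxyYXYxXx$Yx
  rot[3] = yyxyYXYxXx$YxY
  rot[4] = yxyYXYxXx$YxYy
  rot[5] = xyYXYxXx$YxYyy
  rot[6] = yYXYxXx$YxYyyx
  rot[7] = YXYxXx$YxYyyxy
  rot[8] = XYxXx$YxYyyxyY
  rot[9] = YxXx$YxYyyxyYX
  rot[10] = xXx$YxYyyxyYXY
  rot[11] = Xx$YxYyyxyYXYx
  rot[12] = x$YxYyyxyYXYxX
  rot[13] = $YxYyyxyYXYxXx
Sorted (with $ < everything):
  sorted[0] = $YxYyyxyYXYxXx  (last char: 'x')
  sorted[1] = XYxXx$YxYyyxyY  (last char: 'Y')
  sorted[2] = Xx$YxYyyxyYXYx  (last char: 'x')
  sorted[3] = YXYxXx$YxYyyxy  (last char: 'y')
  sorted[4] = YxXx$YxYyyxyYX  (last char: 'X')
  sorted[5] = YxYyyxyYXYxXx$  (last char: '$')
  sorted[6] = YyyxyYXYxXx$Yx  (last char: 'x')
  sorted[7] = x$YxYyyxyYXYxX  (last char: 'X')
  sorted[8] = xXx$YxYyyxyYXY  (last char: 'Y')
  sorted[9] = xYyyxyYXYxXx$Y  (last char: 'Y')
  sorted[10] = xyYXYxXx$YxYyy  (last char: 'y')
  sorted[11] = yYXYxXx$YxYyyx  (last char: 'x')
  sorted[12] = yxyYXYxXx$YxYy  (last char: 'y')
  sorted[13] = yyxyYXYxXx$YxY  (last char: 'Y')
Last column: xYxyX$xXYYyxyY
Original string S is at sorted index 5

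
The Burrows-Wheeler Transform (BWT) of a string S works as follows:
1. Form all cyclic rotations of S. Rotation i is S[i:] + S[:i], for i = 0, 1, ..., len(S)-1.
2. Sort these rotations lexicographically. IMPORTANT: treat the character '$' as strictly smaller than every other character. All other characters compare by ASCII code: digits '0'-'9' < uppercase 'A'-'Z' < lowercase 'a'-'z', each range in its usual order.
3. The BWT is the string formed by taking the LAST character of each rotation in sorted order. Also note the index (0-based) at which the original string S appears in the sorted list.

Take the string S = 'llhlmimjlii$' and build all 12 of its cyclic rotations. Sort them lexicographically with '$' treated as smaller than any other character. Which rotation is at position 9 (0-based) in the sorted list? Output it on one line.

All 12 rotations (rotation i = S[i:]+S[:i]):
  rot[0] = llhlmimjlii$
  rot[1] = lhlmimjlii$l
  rot[2] = hlmimjlii$ll
  rot[3] = lmimjlii$llh
  rot[4] = mimjlii$llhl
  rot[5] = imjlii$llhlm
  rot[6] = mjlii$llhlmi
  rot[7] = jlii$llhlmim
  rot[8] = lii$llhlmimj
  rot[9] = ii$llhlmimjl
  rot[10] = i$llhlmimjli
  rot[11] = $llhlmimjlii
Sorted (with $ < everything):
  sorted[0] = $llhlmimjlii
  sorted[1] = hlmimjlii$ll
  sorted[2] = i$llhlmimjli
  sorted[3] = ii$llhlmimjl
  sorted[4] = imjlii$llhlm
  sorted[5] = jlii$llhlmim
  sorted[6] = lhlmimjlii$l
  sorted[7] = lii$llhlmimj
  sorted[8] = llhlmimjlii$
  sorted[9] = lmimjlii$llh
  sorted[10] = mimjlii$llhl
  sorted[11] = mjlii$llhlmi
sorted[9] = lmimjlii$llh

Answer: lmimjlii$llh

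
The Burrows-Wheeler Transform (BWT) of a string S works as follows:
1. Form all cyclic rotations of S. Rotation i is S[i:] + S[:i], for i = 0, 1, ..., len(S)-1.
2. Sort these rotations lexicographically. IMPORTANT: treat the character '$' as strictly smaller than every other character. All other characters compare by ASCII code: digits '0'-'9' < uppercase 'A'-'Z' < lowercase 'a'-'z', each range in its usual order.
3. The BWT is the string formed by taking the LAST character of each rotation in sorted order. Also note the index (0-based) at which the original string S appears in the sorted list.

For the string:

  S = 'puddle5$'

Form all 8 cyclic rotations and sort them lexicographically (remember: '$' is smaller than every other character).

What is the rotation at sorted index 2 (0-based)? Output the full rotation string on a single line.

All 8 rotations (rotation i = S[i:]+S[:i]):
  rot[0] = puddle5$
  rot[1] = uddle5$p
  rot[2] = ddle5$pu
  rot[3] = dle5$pud
  rot[4] = le5$pudd
  rot[5] = e5$puddl
  rot[6] = 5$puddle
  rot[7] = $puddle5
Sorted (with $ < everything):
  sorted[0] = $puddle5
  sorted[1] = 5$puddle
  sorted[2] = ddle5$pu
  sorted[3] = dle5$pud
  sorted[4] = e5$puddl
  sorted[5] = le5$pudd
  sorted[6] = puddle5$
  sorted[7] = uddle5$p
sorted[2] = ddle5$pu

Answer: ddle5$pu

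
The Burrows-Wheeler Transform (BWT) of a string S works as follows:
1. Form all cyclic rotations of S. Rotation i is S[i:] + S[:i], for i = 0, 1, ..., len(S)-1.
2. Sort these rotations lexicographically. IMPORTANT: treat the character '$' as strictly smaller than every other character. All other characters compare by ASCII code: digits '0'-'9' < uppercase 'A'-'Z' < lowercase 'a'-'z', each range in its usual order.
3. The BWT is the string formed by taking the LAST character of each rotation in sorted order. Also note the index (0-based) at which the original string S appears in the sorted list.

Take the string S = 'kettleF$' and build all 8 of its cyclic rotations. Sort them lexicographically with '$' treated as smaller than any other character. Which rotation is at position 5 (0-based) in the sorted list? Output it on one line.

Answer: leF$kett

Derivation:
All 8 rotations (rotation i = S[i:]+S[:i]):
  rot[0] = kettleF$
  rot[1] = ettleF$k
  rot[2] = ttleF$ke
  rot[3] = tleF$ket
  rot[4] = leF$kett
  rot[5] = eF$kettl
  rot[6] = F$kettle
  rot[7] = $kettleF
Sorted (with $ < everything):
  sorted[0] = $kettleF
  sorted[1] = F$kettle
  sorted[2] = eF$kettl
  sorted[3] = ettleF$k
  sorted[4] = kettleF$
  sorted[5] = leF$kett
  sorted[6] = tleF$ket
  sorted[7] = ttleF$ke
sorted[5] = leF$kett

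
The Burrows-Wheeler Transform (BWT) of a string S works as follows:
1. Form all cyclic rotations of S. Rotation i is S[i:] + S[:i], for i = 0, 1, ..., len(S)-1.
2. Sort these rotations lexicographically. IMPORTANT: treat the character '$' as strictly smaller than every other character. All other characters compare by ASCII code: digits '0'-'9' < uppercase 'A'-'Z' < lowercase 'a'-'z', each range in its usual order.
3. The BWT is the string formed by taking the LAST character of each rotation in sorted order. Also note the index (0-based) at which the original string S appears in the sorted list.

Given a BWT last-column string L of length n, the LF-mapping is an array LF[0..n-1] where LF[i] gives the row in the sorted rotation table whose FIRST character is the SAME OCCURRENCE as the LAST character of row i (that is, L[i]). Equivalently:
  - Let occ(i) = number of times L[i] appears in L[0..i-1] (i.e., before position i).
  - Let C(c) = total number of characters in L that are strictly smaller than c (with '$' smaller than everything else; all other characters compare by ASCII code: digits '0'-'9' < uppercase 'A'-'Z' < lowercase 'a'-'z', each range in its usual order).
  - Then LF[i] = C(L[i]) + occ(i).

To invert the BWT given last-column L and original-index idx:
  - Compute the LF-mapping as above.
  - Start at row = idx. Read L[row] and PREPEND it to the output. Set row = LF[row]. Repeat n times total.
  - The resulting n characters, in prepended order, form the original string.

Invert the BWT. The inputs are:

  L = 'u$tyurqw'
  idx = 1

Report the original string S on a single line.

Answer: qwytruu$

Derivation:
LF mapping: 4 0 3 7 5 2 1 6
Walk LF starting at row 1, prepending L[row]:
  step 1: row=1, L[1]='$', prepend. Next row=LF[1]=0
  step 2: row=0, L[0]='u', prepend. Next row=LF[0]=4
  step 3: row=4, L[4]='u', prepend. Next row=LF[4]=5
  step 4: row=5, L[5]='r', prepend. Next row=LF[5]=2
  step 5: row=2, L[2]='t', prepend. Next row=LF[2]=3
  step 6: row=3, L[3]='y', prepend. Next row=LF[3]=7
  step 7: row=7, L[7]='w', prepend. Next row=LF[7]=6
  step 8: row=6, L[6]='q', prepend. Next row=LF[6]=1
Reversed output: qwytruu$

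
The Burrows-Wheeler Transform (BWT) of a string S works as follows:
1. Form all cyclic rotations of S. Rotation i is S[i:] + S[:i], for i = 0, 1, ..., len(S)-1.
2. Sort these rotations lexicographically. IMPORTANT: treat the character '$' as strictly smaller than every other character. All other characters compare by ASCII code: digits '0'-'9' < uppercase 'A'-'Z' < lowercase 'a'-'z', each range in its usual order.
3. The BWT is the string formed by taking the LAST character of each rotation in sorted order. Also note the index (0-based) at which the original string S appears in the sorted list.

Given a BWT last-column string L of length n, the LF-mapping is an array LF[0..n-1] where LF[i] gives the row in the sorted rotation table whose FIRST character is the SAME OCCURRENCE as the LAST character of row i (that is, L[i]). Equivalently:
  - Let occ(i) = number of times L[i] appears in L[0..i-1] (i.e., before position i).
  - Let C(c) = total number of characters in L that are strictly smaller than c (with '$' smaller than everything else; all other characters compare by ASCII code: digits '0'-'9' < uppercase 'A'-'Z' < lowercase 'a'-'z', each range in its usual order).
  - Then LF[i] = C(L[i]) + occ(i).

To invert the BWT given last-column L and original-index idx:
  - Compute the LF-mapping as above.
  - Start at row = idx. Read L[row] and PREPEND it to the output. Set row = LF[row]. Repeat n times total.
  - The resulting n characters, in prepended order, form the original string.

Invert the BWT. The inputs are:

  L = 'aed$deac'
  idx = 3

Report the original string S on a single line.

Answer: ceddaea$

Derivation:
LF mapping: 1 6 4 0 5 7 2 3
Walk LF starting at row 3, prepending L[row]:
  step 1: row=3, L[3]='$', prepend. Next row=LF[3]=0
  step 2: row=0, L[0]='a', prepend. Next row=LF[0]=1
  step 3: row=1, L[1]='e', prepend. Next row=LF[1]=6
  step 4: row=6, L[6]='a', prepend. Next row=LF[6]=2
  step 5: row=2, L[2]='d', prepend. Next row=LF[2]=4
  step 6: row=4, L[4]='d', prepend. Next row=LF[4]=5
  step 7: row=5, L[5]='e', prepend. Next row=LF[5]=7
  step 8: row=7, L[7]='c', prepend. Next row=LF[7]=3
Reversed output: ceddaea$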